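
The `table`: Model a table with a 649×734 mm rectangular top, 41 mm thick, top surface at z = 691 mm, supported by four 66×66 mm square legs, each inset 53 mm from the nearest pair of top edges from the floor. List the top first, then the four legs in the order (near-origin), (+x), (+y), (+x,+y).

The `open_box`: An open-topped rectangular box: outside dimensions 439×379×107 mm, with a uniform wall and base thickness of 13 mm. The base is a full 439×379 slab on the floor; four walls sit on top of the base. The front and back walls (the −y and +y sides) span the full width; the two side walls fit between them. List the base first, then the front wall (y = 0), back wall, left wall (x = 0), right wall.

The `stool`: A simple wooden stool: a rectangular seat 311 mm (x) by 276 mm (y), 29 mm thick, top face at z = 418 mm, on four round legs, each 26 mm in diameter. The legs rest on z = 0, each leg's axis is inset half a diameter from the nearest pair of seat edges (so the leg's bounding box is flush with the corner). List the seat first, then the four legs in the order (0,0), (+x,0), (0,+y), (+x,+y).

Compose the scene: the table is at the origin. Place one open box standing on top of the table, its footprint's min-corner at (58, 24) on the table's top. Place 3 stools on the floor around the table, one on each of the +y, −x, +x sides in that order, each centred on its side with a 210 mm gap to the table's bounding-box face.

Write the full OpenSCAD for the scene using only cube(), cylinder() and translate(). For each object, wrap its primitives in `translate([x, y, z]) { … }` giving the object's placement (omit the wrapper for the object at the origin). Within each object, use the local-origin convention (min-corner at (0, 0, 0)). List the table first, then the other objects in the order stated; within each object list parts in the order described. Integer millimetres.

translate([0, 0, 650]) cube([649, 734, 41]);
translate([53, 53, 0]) cube([66, 66, 650]);
translate([530, 53, 0]) cube([66, 66, 650]);
translate([53, 615, 0]) cube([66, 66, 650]);
translate([530, 615, 0]) cube([66, 66, 650]);
translate([58, 24, 691]) {
  cube([439, 379, 13]);
  translate([0, 0, 13]) cube([439, 13, 94]);
  translate([0, 366, 13]) cube([439, 13, 94]);
  translate([0, 13, 13]) cube([13, 353, 94]);
  translate([426, 13, 13]) cube([13, 353, 94]);
}
translate([169, 944, 0]) {
  translate([0, 0, 389]) cube([311, 276, 29]);
  translate([13, 13, 0]) cylinder(h = 389, r = 13);
  translate([298, 13, 0]) cylinder(h = 389, r = 13);
  translate([13, 263, 0]) cylinder(h = 389, r = 13);
  translate([298, 263, 0]) cylinder(h = 389, r = 13);
}
translate([-521, 229, 0]) {
  translate([0, 0, 389]) cube([311, 276, 29]);
  translate([13, 13, 0]) cylinder(h = 389, r = 13);
  translate([298, 13, 0]) cylinder(h = 389, r = 13);
  translate([13, 263, 0]) cylinder(h = 389, r = 13);
  translate([298, 263, 0]) cylinder(h = 389, r = 13);
}
translate([859, 229, 0]) {
  translate([0, 0, 389]) cube([311, 276, 29]);
  translate([13, 13, 0]) cylinder(h = 389, r = 13);
  translate([298, 13, 0]) cylinder(h = 389, r = 13);
  translate([13, 263, 0]) cylinder(h = 389, r = 13);
  translate([298, 263, 0]) cylinder(h = 389, r = 13);
}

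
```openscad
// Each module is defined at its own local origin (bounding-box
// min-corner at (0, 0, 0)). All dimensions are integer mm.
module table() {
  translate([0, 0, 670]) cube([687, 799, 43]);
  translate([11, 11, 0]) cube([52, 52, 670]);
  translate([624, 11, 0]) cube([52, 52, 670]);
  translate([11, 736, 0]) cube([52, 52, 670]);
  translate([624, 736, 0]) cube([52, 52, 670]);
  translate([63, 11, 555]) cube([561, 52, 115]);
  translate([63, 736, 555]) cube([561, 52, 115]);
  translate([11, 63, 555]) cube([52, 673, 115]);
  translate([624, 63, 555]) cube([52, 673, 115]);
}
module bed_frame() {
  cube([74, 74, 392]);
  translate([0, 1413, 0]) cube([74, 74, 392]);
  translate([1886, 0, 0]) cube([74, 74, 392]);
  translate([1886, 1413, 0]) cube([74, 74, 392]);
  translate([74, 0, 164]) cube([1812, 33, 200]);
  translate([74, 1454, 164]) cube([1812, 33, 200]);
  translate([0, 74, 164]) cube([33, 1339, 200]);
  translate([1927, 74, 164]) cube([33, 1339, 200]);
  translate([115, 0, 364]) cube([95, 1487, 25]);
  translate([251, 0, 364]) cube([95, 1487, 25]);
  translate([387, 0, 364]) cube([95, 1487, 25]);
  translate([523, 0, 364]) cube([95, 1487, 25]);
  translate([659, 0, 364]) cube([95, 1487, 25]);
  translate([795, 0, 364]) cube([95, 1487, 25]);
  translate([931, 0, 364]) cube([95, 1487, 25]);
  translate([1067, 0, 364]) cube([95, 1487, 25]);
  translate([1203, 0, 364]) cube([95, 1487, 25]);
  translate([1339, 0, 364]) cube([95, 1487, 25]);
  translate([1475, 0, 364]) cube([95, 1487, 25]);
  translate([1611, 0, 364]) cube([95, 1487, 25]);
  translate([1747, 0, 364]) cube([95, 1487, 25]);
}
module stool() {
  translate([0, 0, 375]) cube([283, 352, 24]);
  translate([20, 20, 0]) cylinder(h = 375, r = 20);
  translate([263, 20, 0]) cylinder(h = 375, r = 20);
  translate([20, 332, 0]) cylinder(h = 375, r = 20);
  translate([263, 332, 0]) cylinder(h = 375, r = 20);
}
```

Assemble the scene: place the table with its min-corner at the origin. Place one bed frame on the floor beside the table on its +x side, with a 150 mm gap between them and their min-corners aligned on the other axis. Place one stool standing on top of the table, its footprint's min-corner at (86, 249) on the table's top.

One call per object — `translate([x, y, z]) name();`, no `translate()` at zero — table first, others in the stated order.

table();
translate([837, 0, 0]) bed_frame();
translate([86, 249, 713]) stool();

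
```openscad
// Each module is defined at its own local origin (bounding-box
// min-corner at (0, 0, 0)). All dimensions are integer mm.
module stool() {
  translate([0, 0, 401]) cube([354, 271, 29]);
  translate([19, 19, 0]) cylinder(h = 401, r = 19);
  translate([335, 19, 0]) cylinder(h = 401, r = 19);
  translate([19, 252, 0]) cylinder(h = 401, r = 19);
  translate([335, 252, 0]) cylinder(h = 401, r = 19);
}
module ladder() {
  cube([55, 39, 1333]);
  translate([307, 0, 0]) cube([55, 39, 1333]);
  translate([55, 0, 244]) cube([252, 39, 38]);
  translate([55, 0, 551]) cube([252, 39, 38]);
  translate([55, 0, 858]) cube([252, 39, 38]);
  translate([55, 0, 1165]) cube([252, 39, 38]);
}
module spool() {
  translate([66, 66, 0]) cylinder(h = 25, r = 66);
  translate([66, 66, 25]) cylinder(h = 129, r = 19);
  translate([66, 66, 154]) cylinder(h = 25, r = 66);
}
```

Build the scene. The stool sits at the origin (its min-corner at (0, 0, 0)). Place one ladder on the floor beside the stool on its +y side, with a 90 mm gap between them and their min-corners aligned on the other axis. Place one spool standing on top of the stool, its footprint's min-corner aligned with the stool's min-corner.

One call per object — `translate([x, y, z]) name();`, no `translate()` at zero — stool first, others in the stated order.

stool();
translate([0, 361, 0]) ladder();
translate([0, 0, 430]) spool();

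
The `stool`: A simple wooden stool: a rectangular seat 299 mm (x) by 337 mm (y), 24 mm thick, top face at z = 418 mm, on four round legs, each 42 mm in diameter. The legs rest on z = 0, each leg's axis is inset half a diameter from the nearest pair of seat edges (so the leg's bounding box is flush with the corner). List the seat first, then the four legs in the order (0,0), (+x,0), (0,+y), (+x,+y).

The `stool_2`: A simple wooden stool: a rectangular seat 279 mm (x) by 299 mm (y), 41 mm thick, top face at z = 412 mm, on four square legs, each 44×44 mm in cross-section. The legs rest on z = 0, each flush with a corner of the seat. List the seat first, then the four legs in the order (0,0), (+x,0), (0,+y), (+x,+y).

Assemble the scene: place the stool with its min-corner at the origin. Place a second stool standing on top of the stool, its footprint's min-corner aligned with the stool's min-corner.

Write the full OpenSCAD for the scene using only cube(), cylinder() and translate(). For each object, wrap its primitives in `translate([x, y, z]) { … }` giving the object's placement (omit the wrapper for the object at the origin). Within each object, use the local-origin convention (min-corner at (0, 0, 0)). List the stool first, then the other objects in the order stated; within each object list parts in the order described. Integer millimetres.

translate([0, 0, 394]) cube([299, 337, 24]);
translate([21, 21, 0]) cylinder(h = 394, r = 21);
translate([278, 21, 0]) cylinder(h = 394, r = 21);
translate([21, 316, 0]) cylinder(h = 394, r = 21);
translate([278, 316, 0]) cylinder(h = 394, r = 21);
translate([0, 0, 418]) {
  translate([0, 0, 371]) cube([279, 299, 41]);
  cube([44, 44, 371]);
  translate([235, 0, 0]) cube([44, 44, 371]);
  translate([0, 255, 0]) cube([44, 44, 371]);
  translate([235, 255, 0]) cube([44, 44, 371]);
}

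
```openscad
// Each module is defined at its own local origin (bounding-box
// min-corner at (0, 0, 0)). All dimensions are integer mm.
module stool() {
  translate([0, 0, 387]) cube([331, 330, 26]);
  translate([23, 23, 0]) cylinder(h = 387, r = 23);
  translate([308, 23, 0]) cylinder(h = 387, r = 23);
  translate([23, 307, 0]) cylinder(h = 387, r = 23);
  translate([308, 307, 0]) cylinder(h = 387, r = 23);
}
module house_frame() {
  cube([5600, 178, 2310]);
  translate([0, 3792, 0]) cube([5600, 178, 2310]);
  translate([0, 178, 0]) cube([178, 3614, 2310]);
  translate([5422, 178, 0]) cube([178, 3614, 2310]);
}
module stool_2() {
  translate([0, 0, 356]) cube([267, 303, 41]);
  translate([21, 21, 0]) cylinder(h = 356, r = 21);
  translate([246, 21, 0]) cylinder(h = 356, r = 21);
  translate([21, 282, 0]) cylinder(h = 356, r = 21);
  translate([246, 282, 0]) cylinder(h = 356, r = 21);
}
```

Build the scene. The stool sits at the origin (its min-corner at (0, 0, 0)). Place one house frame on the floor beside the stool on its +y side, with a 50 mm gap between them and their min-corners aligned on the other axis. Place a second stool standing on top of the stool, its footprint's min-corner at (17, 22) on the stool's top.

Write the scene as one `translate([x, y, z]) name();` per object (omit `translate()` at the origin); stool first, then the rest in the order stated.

stool();
translate([0, 380, 0]) house_frame();
translate([17, 22, 413]) stool_2();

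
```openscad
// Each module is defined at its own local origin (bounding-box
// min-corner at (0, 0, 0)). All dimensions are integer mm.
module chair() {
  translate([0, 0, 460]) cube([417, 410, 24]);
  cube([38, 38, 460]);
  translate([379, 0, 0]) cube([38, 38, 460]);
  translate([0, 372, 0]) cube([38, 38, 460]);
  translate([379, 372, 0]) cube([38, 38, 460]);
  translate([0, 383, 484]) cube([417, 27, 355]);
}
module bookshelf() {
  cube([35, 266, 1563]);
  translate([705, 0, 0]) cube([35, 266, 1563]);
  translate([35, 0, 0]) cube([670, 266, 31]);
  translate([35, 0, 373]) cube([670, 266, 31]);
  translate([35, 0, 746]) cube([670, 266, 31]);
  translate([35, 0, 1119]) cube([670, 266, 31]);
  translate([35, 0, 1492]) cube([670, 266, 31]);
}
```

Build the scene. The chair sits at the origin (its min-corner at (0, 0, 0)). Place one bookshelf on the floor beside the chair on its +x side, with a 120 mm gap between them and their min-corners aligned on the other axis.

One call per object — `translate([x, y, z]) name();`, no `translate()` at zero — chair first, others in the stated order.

chair();
translate([537, 0, 0]) bookshelf();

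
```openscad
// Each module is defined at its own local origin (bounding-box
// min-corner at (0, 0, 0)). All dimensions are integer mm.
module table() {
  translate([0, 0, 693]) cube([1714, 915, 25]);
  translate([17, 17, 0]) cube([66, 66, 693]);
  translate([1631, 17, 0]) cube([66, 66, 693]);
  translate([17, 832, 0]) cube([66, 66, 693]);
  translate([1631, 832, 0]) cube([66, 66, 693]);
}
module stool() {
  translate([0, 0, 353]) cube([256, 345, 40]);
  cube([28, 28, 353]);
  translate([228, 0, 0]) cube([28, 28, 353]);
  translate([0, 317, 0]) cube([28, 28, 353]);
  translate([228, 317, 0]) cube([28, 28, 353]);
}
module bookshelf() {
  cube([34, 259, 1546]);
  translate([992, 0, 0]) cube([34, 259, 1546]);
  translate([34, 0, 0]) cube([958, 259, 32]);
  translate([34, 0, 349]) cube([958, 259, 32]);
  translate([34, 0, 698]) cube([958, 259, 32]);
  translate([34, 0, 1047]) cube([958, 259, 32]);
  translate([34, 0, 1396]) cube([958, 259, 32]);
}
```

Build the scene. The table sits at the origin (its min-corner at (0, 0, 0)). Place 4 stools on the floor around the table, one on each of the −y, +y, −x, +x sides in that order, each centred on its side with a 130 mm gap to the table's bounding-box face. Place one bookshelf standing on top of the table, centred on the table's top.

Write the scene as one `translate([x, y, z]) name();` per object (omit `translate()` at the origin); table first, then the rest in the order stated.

table();
translate([729, -475, 0]) stool();
translate([729, 1045, 0]) stool();
translate([-386, 285, 0]) stool();
translate([1844, 285, 0]) stool();
translate([344, 328, 718]) bookshelf();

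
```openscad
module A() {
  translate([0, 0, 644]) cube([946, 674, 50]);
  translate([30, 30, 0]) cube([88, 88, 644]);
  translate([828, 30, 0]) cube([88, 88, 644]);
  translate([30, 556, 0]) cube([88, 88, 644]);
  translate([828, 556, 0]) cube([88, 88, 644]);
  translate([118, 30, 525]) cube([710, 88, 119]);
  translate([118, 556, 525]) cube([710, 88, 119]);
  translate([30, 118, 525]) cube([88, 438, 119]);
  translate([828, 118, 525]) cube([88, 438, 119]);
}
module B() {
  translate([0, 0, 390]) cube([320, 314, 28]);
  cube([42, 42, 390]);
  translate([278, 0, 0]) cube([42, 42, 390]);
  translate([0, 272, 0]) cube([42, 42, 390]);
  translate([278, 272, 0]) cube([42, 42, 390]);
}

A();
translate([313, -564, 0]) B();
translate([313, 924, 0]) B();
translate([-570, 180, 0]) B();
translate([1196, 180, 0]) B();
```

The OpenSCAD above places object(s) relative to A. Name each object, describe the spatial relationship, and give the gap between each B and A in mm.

Each stool's nearest face is 250 mm from the table's bounding box.

A is a table. B is a stool. Four stools sit around the table at the −y, +y, −x, +x sides. The gap between each stool and the table is 250 mm.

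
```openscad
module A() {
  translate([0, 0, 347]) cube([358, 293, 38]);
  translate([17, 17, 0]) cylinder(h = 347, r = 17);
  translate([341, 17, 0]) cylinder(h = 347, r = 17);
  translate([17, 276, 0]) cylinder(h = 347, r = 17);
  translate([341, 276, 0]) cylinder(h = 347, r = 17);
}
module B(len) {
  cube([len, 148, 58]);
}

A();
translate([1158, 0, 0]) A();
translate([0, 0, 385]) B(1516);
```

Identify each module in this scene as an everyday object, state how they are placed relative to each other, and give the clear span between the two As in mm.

Second stool starts at x = 1158; first ends at x = 358; clear span = 1158 − 358 = 800 mm.

A is a stool. B is a beam. A beam spans the tops of two stools. The clear span between the two stools is 800 mm.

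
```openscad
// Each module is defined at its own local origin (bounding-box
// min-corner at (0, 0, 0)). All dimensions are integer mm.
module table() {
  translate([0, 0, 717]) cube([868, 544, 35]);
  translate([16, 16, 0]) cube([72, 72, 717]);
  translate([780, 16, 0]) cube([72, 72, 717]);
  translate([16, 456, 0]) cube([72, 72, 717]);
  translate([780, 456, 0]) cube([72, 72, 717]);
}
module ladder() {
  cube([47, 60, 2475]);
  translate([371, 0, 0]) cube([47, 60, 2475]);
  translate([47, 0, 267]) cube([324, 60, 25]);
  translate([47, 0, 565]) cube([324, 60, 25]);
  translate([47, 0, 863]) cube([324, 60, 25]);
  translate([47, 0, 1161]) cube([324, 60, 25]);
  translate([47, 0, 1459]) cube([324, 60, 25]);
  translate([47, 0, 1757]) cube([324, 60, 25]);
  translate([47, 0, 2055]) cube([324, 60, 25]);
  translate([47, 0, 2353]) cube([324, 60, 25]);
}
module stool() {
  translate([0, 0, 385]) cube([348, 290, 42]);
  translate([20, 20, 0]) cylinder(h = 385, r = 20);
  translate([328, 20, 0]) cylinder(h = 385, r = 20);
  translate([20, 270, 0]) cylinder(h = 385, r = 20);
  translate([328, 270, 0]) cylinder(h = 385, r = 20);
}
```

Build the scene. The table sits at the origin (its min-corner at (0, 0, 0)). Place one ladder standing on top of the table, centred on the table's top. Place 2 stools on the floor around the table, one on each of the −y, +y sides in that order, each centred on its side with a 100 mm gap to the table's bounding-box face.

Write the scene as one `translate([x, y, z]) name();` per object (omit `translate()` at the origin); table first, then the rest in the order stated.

table();
translate([225, 242, 752]) ladder();
translate([260, -390, 0]) stool();
translate([260, 644, 0]) stool();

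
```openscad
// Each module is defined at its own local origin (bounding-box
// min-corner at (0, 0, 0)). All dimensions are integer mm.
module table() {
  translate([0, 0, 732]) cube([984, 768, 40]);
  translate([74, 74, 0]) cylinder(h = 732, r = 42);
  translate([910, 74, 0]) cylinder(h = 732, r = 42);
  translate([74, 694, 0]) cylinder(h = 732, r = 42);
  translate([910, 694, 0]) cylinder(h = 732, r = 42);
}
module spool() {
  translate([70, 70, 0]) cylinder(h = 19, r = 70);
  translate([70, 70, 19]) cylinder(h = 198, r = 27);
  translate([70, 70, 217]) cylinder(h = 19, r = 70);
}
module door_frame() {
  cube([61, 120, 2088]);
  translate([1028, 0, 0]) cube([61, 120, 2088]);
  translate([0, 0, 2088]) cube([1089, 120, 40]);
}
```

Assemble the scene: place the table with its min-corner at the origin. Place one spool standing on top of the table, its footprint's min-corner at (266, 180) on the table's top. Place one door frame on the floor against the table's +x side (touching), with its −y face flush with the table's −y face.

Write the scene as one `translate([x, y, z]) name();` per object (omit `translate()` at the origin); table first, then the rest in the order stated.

table();
translate([266, 180, 772]) spool();
translate([984, 0, 0]) door_frame();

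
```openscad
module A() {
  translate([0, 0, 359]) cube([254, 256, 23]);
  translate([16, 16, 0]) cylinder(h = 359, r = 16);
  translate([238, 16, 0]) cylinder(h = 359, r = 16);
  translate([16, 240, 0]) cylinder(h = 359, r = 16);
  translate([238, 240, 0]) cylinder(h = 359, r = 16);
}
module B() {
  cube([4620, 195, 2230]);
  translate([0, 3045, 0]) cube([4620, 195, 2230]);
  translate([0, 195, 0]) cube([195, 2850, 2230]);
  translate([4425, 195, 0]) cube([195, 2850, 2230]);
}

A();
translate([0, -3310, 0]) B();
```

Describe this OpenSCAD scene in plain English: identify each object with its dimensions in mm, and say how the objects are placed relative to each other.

A is a simple wooden stool: a rectangular seat 254 mm (x) by 256 mm (y), 23 mm thick, top face at z = 382 mm, on four round legs, each 32 mm in diameter. The legs rest on z = 0, each leg's axis is inset half a diameter from the nearest pair of seat edges (so the leg's bounding box is flush with the corner).

B is the wall frame of a small rectangular building: four walls, each 2230 mm tall and 195 mm thick, enclosing a footprint 4620 mm (x) by 3240 mm (y) outside-to-outside, with no floor or roof. The front and back walls (the −y and +y sides) span the full width; the two side walls fit between them.

The house frame is on the floor beside the stool on its −y side.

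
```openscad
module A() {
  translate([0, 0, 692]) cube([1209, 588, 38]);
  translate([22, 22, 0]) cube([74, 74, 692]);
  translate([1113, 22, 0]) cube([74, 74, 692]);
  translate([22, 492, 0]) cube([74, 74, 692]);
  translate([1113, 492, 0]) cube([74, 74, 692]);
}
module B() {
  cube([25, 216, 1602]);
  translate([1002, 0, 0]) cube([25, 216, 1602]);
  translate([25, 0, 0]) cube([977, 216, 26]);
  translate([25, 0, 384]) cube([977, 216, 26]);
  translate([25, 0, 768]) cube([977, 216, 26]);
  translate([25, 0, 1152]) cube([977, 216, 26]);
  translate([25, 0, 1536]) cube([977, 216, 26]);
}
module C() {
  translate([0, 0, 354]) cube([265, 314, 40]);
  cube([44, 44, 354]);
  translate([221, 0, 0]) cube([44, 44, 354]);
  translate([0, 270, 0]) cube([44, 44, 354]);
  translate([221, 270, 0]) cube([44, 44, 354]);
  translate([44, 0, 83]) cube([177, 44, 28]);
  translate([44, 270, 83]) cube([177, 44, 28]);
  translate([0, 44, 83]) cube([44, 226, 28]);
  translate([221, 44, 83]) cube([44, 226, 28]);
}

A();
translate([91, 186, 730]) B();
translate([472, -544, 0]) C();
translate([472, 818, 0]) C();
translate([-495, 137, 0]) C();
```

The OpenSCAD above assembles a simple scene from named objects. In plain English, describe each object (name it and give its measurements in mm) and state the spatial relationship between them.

A is a table: top 1209 mm (x) × 588 mm (y), 38 mm thick, upper face at z = 730 mm, on four 74×74 mm square legs, each inset 22 mm from the nearest pair of top edges, running from z = 0 to the bottom of the top.

B is a bookshelf 1027 mm wide overall, 216 mm deep and 1602 mm tall. The two sides are 25 mm thick vertical panels. 5 horizontal shelves of 26 mm thickness span between the inner faces of the sides; the lowest shelf sits on the floor and shelves are stacked with a clear vertical gap of 358 mm between each pair.

C is a simple wooden stool: a rectangular seat 265 mm (x) by 314 mm (y), 40 mm thick, top face at z = 394 mm, on four square legs, each 44×44 mm in cross-section. The legs rest on z = 0, each flush with a corner of the seat. Four stretchers, 44 mm wide and 28 mm tall, connect adjacent legs with their undersides at z = 83 mm, each running between the inner faces of the legs it joins and aligned with the legs' outer faces on the other axis.

The bookshelf is on top of the table, centred. Three stools sit around the table at the −y, +y, −x sides.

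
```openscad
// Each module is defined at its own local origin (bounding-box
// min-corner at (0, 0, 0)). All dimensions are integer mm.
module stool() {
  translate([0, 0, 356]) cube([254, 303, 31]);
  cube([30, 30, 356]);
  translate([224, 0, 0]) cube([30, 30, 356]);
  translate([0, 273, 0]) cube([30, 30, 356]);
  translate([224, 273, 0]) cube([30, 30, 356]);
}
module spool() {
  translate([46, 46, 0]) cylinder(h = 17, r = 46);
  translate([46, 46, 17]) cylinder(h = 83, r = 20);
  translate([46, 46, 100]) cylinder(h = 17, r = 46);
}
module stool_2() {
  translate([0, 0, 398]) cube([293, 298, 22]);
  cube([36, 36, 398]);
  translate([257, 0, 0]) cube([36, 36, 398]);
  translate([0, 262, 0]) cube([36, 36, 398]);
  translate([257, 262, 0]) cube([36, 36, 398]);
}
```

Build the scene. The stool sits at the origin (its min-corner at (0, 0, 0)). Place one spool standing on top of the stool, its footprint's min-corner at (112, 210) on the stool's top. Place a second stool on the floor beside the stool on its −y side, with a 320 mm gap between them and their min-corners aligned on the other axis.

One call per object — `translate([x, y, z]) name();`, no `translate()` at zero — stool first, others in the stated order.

stool();
translate([112, 210, 387]) spool();
translate([0, -618, 0]) stool_2();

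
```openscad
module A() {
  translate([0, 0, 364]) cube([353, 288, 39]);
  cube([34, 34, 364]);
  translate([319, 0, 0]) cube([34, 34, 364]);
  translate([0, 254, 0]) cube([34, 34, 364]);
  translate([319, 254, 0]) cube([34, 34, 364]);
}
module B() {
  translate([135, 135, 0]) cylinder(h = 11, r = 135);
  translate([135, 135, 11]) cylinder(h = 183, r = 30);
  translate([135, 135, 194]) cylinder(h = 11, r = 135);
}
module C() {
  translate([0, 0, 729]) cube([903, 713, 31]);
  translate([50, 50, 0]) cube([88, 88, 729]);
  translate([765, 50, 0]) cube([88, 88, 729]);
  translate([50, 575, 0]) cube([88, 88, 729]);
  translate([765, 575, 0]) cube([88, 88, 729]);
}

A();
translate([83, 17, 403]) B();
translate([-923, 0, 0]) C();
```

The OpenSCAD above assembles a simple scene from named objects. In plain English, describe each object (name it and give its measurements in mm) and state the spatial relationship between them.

A is a four-legged stool. The seat is a 353×288×39 mm slab whose top surface is at z = 403 mm; four square legs, each 34×34 mm in cross-section, run from the floor (z = 0) to the underside of the seat, each flush with a corner of the seat.

B is a spool: two coaxial disc flanges of radius 135 mm and thickness 11 mm, joined by a core cylinder of radius 30 mm and height 183 mm. The lower flange rests on z = 0 and the three cylinders share a vertical axis.

C is a table: top 903 mm (x) × 713 mm (y), 31 mm thick, upper face at z = 760 mm, on four 88×88 mm square legs, each inset 50 mm from the nearest pair of top edges, running from z = 0 to the bottom of the top.

The spool is on top of the stool. The table is on the floor beside the stool on its −x side.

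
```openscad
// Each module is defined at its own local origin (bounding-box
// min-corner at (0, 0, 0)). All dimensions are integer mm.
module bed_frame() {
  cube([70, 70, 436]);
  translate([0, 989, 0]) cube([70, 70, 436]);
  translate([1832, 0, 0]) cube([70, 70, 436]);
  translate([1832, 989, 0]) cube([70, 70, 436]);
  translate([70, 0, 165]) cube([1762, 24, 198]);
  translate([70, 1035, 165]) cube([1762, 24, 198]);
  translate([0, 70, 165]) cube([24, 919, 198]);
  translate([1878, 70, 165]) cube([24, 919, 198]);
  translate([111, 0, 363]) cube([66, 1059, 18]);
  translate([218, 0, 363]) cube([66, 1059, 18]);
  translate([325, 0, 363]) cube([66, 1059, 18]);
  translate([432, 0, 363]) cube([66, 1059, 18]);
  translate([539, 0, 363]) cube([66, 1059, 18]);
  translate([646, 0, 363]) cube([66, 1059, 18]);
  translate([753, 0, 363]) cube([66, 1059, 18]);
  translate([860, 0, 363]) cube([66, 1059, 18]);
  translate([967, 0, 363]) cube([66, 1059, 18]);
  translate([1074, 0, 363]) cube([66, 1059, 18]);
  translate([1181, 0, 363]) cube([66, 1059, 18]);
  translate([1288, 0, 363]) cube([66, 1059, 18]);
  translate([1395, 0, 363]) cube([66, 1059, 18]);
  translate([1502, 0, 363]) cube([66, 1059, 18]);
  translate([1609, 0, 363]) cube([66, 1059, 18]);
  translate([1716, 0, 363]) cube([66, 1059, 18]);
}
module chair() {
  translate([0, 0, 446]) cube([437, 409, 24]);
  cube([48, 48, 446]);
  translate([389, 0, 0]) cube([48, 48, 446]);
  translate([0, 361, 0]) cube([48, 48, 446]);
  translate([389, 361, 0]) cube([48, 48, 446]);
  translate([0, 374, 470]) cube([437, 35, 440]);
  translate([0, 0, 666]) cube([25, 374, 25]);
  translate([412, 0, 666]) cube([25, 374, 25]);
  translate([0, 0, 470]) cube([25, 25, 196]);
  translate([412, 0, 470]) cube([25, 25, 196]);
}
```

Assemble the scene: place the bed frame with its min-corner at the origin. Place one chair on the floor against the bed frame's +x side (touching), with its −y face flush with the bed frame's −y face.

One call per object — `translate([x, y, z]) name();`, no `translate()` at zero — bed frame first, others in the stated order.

bed_frame();
translate([1902, 0, 0]) chair();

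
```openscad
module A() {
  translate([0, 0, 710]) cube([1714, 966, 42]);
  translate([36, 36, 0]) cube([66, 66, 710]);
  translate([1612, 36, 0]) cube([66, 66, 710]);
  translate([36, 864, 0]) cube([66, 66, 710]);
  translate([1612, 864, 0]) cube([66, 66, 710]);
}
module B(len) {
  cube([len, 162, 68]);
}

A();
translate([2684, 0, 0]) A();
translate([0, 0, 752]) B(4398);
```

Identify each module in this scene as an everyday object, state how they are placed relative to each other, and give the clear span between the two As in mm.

Second table starts at x = 2684; first ends at x = 1714; clear span = 2684 − 1714 = 970 mm.

A is a table. B is a beam. A beam spans the tops of two tables. The clear span between the two tables is 970 mm.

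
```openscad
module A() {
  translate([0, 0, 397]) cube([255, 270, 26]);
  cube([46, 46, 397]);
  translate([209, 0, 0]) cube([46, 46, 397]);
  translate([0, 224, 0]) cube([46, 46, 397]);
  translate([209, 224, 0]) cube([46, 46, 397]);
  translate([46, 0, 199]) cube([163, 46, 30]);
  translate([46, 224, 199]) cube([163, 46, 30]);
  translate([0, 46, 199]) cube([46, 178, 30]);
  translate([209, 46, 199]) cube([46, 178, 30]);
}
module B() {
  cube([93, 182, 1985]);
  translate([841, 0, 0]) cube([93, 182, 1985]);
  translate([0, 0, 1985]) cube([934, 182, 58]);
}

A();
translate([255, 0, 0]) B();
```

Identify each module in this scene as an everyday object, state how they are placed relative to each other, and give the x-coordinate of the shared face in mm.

A is a stool. B is a door frame. The door frame is against the stool's +x side, with their −y faces flush. The x-coordinate of the shared face is 255 mm.

The stool's +x face and the door frame's −x face are both at x = 255 mm.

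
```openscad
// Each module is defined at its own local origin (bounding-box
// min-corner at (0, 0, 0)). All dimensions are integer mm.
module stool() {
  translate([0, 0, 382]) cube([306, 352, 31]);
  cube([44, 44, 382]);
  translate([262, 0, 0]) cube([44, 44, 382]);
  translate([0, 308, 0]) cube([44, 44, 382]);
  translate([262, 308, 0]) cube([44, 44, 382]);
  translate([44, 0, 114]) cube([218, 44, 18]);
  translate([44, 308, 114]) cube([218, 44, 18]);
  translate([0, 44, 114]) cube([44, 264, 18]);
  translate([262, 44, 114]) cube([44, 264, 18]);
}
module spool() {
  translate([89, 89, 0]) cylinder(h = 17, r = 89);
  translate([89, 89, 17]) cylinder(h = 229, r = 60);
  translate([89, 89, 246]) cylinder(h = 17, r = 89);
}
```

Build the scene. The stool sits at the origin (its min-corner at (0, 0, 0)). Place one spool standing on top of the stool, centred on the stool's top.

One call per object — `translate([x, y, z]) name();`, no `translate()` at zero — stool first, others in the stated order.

stool();
translate([64, 87, 413]) spool();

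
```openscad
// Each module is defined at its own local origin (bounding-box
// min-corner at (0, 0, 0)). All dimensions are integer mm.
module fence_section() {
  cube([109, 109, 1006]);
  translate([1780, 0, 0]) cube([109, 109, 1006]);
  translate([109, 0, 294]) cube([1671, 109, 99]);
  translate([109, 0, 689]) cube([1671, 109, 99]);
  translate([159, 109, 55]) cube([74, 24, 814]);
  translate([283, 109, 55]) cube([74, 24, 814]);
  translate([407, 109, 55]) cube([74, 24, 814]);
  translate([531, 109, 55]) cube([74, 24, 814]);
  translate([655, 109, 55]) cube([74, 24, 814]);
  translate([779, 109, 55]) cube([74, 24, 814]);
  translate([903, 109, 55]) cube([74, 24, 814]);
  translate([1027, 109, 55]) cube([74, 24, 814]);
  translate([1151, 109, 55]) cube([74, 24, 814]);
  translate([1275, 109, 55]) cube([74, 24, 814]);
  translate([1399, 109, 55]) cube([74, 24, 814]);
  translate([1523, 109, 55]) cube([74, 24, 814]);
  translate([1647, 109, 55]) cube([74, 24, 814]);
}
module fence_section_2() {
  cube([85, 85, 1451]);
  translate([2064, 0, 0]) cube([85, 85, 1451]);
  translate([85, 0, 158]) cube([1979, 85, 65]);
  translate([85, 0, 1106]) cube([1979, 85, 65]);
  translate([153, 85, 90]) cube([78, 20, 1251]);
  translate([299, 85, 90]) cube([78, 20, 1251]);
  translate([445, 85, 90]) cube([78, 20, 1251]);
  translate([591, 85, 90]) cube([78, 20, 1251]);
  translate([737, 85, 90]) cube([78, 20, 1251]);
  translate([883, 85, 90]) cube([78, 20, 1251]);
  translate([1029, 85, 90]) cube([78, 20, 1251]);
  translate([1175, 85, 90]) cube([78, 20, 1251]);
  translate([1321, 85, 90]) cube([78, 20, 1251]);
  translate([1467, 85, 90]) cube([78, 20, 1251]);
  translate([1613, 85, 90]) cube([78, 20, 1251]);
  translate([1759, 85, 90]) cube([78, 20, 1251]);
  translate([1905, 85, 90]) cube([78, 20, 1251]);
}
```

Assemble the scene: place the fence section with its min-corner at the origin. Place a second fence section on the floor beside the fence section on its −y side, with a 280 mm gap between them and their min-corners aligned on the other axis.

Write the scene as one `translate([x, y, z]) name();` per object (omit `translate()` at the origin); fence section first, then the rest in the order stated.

fence_section();
translate([0, -385, 0]) fence_section_2();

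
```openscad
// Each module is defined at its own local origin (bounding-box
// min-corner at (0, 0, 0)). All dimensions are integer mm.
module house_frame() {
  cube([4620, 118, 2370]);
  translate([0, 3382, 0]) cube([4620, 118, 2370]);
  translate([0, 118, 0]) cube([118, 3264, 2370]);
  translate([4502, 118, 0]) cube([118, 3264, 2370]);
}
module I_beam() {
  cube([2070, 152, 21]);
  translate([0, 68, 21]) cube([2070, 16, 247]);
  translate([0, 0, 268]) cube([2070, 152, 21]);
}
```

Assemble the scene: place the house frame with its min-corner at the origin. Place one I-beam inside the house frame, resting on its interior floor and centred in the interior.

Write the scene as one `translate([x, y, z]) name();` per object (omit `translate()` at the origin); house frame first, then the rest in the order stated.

house_frame();
translate([1275, 1674, 0]) I_beam();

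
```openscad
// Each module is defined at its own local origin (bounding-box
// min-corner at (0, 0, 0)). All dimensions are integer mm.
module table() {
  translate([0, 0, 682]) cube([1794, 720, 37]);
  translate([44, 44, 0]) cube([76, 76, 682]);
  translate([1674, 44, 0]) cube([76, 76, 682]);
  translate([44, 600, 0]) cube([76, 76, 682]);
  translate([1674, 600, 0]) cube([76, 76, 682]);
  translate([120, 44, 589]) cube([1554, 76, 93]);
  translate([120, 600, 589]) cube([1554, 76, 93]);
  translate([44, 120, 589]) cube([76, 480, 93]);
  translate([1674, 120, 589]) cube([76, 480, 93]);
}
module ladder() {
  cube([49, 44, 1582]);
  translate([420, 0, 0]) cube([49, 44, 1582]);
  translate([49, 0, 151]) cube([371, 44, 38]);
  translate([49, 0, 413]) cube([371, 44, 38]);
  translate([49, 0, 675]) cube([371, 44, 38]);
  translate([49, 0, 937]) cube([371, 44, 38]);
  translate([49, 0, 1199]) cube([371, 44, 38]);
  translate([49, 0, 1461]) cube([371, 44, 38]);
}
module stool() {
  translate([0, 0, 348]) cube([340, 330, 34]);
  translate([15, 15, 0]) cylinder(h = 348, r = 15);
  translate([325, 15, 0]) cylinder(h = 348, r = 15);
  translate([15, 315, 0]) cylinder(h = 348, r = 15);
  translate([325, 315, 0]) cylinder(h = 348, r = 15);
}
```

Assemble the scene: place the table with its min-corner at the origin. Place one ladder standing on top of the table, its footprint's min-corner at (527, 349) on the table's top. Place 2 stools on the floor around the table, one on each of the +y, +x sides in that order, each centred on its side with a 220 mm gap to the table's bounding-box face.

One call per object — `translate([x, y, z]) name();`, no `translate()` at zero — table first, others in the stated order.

table();
translate([527, 349, 719]) ladder();
translate([727, 940, 0]) stool();
translate([2014, 195, 0]) stool();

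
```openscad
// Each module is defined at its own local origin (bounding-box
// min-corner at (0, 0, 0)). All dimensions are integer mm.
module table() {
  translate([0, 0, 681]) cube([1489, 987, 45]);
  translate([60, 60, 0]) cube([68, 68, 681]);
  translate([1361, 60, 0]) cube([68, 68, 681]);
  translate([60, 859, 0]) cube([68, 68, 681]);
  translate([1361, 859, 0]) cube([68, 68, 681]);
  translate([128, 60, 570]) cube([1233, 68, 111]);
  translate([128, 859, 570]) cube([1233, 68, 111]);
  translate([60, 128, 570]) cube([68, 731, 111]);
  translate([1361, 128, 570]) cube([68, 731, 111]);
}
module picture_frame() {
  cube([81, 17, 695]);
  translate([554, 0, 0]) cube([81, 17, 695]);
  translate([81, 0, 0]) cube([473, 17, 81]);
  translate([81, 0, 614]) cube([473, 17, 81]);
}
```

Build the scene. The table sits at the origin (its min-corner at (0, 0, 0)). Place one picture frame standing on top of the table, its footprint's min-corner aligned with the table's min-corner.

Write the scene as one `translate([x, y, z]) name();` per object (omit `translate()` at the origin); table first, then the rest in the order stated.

table();
translate([0, 0, 726]) picture_frame();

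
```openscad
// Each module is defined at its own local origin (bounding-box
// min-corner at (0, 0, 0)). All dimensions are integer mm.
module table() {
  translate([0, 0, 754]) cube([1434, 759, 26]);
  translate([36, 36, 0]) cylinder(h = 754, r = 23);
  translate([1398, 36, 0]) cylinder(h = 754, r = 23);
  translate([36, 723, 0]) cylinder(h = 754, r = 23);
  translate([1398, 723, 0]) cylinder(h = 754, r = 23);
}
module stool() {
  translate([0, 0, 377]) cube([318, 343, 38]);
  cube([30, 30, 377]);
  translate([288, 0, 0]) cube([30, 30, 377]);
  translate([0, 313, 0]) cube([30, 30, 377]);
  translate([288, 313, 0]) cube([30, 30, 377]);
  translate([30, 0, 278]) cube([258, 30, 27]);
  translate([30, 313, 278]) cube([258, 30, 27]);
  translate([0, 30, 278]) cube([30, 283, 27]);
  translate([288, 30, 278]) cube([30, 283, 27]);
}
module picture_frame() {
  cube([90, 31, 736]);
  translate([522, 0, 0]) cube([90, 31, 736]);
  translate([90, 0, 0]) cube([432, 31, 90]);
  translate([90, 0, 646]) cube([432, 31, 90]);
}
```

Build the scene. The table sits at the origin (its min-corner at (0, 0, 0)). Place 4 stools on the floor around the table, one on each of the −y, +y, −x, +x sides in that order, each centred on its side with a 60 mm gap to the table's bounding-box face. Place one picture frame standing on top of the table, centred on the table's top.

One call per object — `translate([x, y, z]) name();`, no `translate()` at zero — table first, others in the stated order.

table();
translate([558, -403, 0]) stool();
translate([558, 819, 0]) stool();
translate([-378, 208, 0]) stool();
translate([1494, 208, 0]) stool();
translate([411, 364, 780]) picture_frame();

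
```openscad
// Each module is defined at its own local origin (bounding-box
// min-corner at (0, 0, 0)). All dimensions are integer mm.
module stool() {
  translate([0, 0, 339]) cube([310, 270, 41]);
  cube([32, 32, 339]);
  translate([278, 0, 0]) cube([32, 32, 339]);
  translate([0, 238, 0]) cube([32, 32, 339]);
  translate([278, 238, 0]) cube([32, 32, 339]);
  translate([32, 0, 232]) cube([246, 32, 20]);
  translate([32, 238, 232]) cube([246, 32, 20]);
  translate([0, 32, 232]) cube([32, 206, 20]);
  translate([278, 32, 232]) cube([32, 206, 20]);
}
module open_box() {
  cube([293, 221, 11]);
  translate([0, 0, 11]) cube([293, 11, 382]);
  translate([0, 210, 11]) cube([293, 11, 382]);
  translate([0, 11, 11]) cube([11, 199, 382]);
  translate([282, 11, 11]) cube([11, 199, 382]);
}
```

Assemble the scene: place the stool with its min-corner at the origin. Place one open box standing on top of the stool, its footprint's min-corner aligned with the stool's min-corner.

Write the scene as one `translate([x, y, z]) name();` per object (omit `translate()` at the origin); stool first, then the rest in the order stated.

stool();
translate([0, 0, 380]) open_box();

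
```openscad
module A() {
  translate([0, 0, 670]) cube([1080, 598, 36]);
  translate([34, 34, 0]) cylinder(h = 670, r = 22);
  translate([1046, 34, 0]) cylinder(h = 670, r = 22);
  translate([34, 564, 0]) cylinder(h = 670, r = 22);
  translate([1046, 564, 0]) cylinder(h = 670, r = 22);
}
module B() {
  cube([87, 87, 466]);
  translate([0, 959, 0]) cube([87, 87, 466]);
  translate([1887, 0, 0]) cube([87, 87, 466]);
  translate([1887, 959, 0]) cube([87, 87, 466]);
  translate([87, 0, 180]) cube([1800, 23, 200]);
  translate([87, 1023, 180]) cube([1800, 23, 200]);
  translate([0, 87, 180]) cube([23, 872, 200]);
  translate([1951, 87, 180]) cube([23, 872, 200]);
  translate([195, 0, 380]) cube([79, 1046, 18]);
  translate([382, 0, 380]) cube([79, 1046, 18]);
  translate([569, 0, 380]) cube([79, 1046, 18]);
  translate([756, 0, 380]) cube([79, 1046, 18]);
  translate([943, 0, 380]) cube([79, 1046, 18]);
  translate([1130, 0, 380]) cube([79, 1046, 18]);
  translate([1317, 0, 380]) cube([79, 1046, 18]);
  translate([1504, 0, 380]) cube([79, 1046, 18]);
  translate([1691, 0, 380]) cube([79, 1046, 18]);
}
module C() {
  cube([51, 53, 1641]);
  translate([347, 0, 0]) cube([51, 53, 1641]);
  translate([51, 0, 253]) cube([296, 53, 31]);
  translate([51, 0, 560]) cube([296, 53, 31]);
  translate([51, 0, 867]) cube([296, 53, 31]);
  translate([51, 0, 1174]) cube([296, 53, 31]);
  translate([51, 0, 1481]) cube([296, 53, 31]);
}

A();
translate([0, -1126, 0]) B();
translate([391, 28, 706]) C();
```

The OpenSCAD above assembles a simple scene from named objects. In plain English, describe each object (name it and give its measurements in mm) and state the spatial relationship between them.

A is a rectangular dining table. The top is 1080×598×36 mm with its upper surface at z = 706 mm. It stands on four round legs of 44 mm diameter, each leg's bounding box inset 12 mm from the nearest pair of top edges, running from the floor to the underside of the top.

B is a bed frame 1974 mm long (x) by 1046 mm wide (y). Four 87×87 mm corner posts, 466 mm tall, at the corners of the footprint. Four rails of 23 mm thickness and 200 mm height run between adjacent posts with their undersides at z = 180 mm, their outer faces flush with the outside of the frame (the two x-running rails run between the posts' inner faces; the two y-running rails run between the posts' inner faces). 9 slats, each 79 mm wide (x) and 18 mm thick, lie across the top of the two x-running rails, running the full 1046 mm width of the frame in y; the slats are evenly spaced along x between the inner faces of the end posts with equal gaps (rounded down to the nearest mm) at the −x end and between each pair — any rounding remainder accumulates at the +x end.

C is a wooden ladder with two side rails of 51×53 mm section and 1641 mm height, set 398 mm apart overall. Between them run 5 rectangular rungs (53 mm deep, 31 mm thick), front faces flush with the rails' −y face. The bottom of the first rung is 253 mm above the floor and each subsequent rung is 307 mm higher than the one below.

The bed frame is on the floor beside the table on its −y side. The ladder is on top of the table.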